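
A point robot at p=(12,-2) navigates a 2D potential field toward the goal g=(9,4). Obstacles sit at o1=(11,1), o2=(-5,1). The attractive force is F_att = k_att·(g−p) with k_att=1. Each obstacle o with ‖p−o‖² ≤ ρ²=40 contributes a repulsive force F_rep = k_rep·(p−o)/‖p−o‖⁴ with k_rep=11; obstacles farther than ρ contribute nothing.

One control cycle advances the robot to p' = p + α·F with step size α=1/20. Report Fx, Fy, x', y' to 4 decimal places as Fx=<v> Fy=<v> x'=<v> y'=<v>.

F_att = 1·(g−p) = 1·(-3,6) = (-3.0000,6.0000)
o1: d²=10 ≤ ρ²=40; F_rep = 11·(1,-3)/10² = (0.1100,-0.3300)
o2: d²=298 > ρ²=40 → inactive
F = F_att + ΣF_rep = (-2.8900,5.6700)
p' = p + 1/20·F = (11.8555,-1.7165)

Fx=-2.8900 Fy=5.6700 x'=11.8555 y'=-1.7165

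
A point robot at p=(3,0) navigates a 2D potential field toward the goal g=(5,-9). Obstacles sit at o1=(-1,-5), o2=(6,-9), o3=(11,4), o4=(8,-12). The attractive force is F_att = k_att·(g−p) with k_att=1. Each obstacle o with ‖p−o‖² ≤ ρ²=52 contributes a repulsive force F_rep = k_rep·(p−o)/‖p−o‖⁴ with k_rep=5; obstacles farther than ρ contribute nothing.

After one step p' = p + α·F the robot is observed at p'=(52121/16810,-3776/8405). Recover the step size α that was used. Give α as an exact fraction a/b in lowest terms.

α = 1/20

F_att = 1·(g−p) = 1·(2,-9) = (2.0000,-9.0000)
o1: d²=41 ≤ ρ²=52; F_rep = 5·(4,5)/41² = (0.0119,0.0149)
o2: d²=90 > ρ²=52 → inactive
o3: d²=80 > ρ²=52 → inactive
o4: d²=169 > ρ²=52 → inactive
F = F_att + ΣF_rep = (2.0119,-8.9851)
Δp = p'−p = (0.1006,-0.4493); α = Δx/Fx = (1691/16810) / (3382/1681) = 1/20
check: Δy/Fy = (-3776/8405) / (-15104/1681) = 1/20 ✓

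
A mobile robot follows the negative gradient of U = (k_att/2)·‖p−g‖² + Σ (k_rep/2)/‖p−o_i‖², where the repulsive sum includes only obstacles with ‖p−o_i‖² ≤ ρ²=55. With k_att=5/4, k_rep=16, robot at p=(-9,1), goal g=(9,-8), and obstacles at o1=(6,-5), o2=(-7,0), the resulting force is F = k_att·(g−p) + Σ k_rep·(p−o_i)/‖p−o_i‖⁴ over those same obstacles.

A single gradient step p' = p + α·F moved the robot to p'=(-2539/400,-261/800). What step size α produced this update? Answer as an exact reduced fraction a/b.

F_att = 5/4·(g−p) = 5/4·(18,-9) = (22.5000,-11.2500)
o1: d²=261 > ρ²=55 → inactive
o2: d²=5 ≤ ρ²=55; F_rep = 16·(-2,1)/5² = (-1.2800,0.6400)
F = F_att + ΣF_rep = (21.2200,-10.6100)
Δp = p'−p = (2.6525,-1.3262); α = Δx/Fx = (1061/400) / (1061/50) = 1/8
check: Δy/Fy = (-1061/800) / (-1061/100) = 1/8 ✓

α = 1/8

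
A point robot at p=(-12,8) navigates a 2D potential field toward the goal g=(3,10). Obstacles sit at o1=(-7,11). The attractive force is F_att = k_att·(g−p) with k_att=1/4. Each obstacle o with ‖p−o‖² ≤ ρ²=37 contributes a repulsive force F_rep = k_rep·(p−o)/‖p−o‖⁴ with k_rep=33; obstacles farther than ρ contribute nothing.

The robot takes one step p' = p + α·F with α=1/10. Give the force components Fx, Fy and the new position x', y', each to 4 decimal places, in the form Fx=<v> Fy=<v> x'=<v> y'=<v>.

F_att = 1/4·(g−p) = 1/4·(15,2) = (3.7500,0.5000)
o1: d²=34 ≤ ρ²=37; F_rep = 33·(-5,-3)/34² = (-0.1427,-0.0856)
F = F_att + ΣF_rep = (3.6073,0.4144)
p' = p + 1/10·F = (-11.6393,8.0414)

Fx=3.6073 Fy=0.4144 x'=-11.6393 y'=8.0414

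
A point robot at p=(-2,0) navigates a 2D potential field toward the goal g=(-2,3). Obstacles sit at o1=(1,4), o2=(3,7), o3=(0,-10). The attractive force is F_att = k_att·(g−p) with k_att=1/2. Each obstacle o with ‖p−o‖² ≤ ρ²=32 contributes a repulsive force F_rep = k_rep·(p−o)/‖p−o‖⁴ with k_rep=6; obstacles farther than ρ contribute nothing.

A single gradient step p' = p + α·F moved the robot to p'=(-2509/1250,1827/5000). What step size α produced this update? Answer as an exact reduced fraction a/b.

F_att = 1/2·(g−p) = 1/2·(0,3) = (0.0000,1.5000)
o1: d²=25 ≤ ρ²=32; F_rep = 6·(-3,-4)/25² = (-0.0288,-0.0384)
o2: d²=74 > ρ²=32 → inactive
o3: d²=104 > ρ²=32 → inactive
F = F_att + ΣF_rep = (-0.0288,1.4616)
Δp = p'−p = (-0.0072,0.3654); α = Δx/Fx = (-9/1250) / (-18/625) = 1/4
check: Δy/Fy = (1827/5000) / (1827/1250) = 1/4 ✓

α = 1/4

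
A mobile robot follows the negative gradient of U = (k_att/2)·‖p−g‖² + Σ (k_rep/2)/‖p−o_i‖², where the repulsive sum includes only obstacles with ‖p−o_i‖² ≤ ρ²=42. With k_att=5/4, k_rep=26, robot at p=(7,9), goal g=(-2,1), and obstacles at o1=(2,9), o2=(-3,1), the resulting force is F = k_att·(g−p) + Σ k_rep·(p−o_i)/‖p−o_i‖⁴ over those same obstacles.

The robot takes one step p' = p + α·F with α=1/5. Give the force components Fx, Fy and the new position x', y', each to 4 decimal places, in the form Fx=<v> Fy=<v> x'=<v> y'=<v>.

Fx=-11.0420 Fy=-10.0000 x'=4.7916 y'=7.0000

F_att = 5/4·(g−p) = 5/4·(-9,-8) = (-11.2500,-10.0000)
o1: d²=25 ≤ ρ²=42; F_rep = 26·(5,0)/25² = (0.2080,0.0000)
o2: d²=164 > ρ²=42 → inactive
F = F_att + ΣF_rep = (-11.0420,-10.0000)
p' = p + 1/5·F = (4.7916,7.0000)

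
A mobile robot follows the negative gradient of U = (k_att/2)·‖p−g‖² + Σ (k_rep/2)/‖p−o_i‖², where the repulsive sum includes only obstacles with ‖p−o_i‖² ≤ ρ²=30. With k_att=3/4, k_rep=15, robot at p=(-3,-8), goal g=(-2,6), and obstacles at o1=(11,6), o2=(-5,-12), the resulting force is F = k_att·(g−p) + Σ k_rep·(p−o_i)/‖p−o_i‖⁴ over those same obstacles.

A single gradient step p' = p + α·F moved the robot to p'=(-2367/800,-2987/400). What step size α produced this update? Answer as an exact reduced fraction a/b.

α = 1/20

F_att = 3/4·(g−p) = 3/4·(1,14) = (0.7500,10.5000)
o1: d²=392 > ρ²=30 → inactive
o2: d²=20 ≤ ρ²=30; F_rep = 15·(2,4)/20² = (0.0750,0.1500)
F = F_att + ΣF_rep = (0.8250,10.6500)
Δp = p'−p = (0.0413,0.5325); α = Δx/Fx = (33/800) / (33/40) = 1/20
check: Δy/Fy = (213/400) / (213/20) = 1/20 ✓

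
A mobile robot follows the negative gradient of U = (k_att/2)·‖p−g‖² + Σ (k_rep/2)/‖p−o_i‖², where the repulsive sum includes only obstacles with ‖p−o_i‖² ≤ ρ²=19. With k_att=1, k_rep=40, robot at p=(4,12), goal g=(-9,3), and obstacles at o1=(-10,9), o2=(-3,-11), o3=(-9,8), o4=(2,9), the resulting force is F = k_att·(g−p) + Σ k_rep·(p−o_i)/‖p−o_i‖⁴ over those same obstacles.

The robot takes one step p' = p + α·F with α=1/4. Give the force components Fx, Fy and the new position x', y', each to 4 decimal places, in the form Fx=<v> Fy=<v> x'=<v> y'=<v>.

F_att = 1·(g−p) = 1·(-13,-9) = (-13.0000,-9.0000)
o1: d²=205 > ρ²=19 → inactive
o2: d²=578 > ρ²=19 → inactive
o3: d²=185 > ρ²=19 → inactive
o4: d²=13 ≤ ρ²=19; F_rep = 40·(2,3)/13² = (0.4734,0.7101)
F = F_att + ΣF_rep = (-12.5266,-8.2899)
p' = p + 1/4·F = (0.8683,9.9275)

Fx=-12.5266 Fy=-8.2899 x'=0.8683 y'=9.9275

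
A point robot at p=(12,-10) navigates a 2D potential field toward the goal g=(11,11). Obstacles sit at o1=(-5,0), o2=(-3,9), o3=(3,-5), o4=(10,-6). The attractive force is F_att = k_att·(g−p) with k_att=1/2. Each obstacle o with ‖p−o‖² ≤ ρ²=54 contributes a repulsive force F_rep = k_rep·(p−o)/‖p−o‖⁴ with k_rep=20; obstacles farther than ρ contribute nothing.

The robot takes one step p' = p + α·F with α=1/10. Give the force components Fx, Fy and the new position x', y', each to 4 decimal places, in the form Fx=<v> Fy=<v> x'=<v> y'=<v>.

F_att = 1/2·(g−p) = 1/2·(-1,21) = (-0.5000,10.5000)
o1: d²=389 > ρ²=54 → inactive
o2: d²=586 > ρ²=54 → inactive
o3: d²=106 > ρ²=54 → inactive
o4: d²=20 ≤ ρ²=54; F_rep = 20·(2,-4)/20² = (0.1000,-0.2000)
F = F_att + ΣF_rep = (-0.4000,10.3000)
p' = p + 1/10·F = (11.9600,-8.9700)

Fx=-0.4000 Fy=10.3000 x'=11.9600 y'=-8.9700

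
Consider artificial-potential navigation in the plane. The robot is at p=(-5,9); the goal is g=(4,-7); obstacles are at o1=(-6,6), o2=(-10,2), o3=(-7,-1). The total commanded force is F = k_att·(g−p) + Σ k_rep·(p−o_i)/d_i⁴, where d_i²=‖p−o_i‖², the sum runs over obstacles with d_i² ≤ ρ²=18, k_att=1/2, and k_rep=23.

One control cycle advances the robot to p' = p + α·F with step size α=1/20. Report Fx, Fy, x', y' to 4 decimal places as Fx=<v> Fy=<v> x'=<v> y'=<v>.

Fx=4.7300 Fy=-7.3100 x'=-4.7635 y'=8.6345

F_att = 1/2·(g−p) = 1/2·(9,-16) = (4.5000,-8.0000)
o1: d²=10 ≤ ρ²=18; F_rep = 23·(1,3)/10² = (0.2300,0.6900)
o2: d²=74 > ρ²=18 → inactive
o3: d²=104 > ρ²=18 → inactive
F = F_att + ΣF_rep = (4.7300,-7.3100)
p' = p + 1/20·F = (-4.7635,8.6345)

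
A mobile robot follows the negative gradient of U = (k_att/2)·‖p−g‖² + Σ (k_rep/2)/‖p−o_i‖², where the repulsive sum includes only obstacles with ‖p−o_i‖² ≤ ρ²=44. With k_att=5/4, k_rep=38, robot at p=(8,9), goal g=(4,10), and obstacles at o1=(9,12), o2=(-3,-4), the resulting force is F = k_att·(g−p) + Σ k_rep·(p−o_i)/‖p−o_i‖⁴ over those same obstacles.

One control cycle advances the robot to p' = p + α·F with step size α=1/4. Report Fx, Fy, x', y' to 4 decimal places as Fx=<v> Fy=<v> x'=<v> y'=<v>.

Fx=-5.3800 Fy=0.1100 x'=6.6550 y'=9.0275

F_att = 5/4·(g−p) = 5/4·(-4,1) = (-5.0000,1.2500)
o1: d²=10 ≤ ρ²=44; F_rep = 38·(-1,-3)/10² = (-0.3800,-1.1400)
o2: d²=290 > ρ²=44 → inactive
F = F_att + ΣF_rep = (-5.3800,0.1100)
p' = p + 1/4·F = (6.6550,9.0275)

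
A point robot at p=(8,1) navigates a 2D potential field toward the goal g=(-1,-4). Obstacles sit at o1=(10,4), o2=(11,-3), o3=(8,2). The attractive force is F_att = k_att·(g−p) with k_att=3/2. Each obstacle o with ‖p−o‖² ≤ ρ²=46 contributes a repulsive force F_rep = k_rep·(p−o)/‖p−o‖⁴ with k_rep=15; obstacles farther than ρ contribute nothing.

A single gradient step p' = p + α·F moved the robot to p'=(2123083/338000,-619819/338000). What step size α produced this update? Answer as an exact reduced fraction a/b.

α = 1/8

F_att = 3/2·(g−p) = 3/2·(-9,-5) = (-13.5000,-7.5000)
o1: d²=13 ≤ ρ²=46; F_rep = 15·(-2,-3)/13² = (-0.1775,-0.2663)
o2: d²=25 ≤ ρ²=46; F_rep = 15·(-3,4)/25² = (-0.0720,0.0960)
o3: d²=1 ≤ ρ²=46; F_rep = 15·(0,-1)/1² = (0.0000,-15.0000)
F = F_att + ΣF_rep = (-13.7495,-22.6703)
Δp = p'−p = (-1.7187,-2.8338); α = Δx/Fx = (-580917/338000) / (-580917/42250) = 1/8
check: Δy/Fy = (-957819/338000) / (-957819/42250) = 1/8 ✓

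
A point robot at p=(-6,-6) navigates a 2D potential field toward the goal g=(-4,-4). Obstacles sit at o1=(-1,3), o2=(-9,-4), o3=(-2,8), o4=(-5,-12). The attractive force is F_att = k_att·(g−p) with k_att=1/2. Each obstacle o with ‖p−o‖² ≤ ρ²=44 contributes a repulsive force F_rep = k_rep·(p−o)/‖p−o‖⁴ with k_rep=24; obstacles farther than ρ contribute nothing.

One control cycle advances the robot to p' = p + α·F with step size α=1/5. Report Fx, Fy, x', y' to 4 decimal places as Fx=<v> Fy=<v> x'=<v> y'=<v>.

Fx=1.4085 Fy=0.8212 x'=-5.7183 y'=-5.8358

F_att = 1/2·(g−p) = 1/2·(2,2) = (1.0000,1.0000)
o1: d²=106 > ρ²=44 → inactive
o2: d²=13 ≤ ρ²=44; F_rep = 24·(3,-2)/13² = (0.4260,-0.2840)
o3: d²=212 > ρ²=44 → inactive
o4: d²=37 ≤ ρ²=44; F_rep = 24·(-1,6)/37² = (-0.0175,0.1052)
F = F_att + ΣF_rep = (1.4085,0.8212)
p' = p + 1/5·F = (-5.7183,-5.8358)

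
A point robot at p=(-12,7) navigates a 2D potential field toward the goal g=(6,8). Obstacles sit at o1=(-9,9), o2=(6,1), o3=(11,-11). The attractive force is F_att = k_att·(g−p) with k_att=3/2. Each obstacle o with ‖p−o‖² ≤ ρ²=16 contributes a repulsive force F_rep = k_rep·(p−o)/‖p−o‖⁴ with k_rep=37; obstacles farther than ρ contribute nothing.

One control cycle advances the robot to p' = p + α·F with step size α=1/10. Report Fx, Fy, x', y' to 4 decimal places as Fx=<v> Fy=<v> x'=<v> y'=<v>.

Fx=26.3432 Fy=1.0621 x'=-9.3657 y'=7.1062

F_att = 3/2·(g−p) = 3/2·(18,1) = (27.0000,1.5000)
o1: d²=13 ≤ ρ²=16; F_rep = 37·(-3,-2)/13² = (-0.6568,-0.4379)
o2: d²=360 > ρ²=16 → inactive
o3: d²=853 > ρ²=16 → inactive
F = F_att + ΣF_rep = (26.3432,1.0621)
p' = p + 1/10·F = (-9.3657,7.1062)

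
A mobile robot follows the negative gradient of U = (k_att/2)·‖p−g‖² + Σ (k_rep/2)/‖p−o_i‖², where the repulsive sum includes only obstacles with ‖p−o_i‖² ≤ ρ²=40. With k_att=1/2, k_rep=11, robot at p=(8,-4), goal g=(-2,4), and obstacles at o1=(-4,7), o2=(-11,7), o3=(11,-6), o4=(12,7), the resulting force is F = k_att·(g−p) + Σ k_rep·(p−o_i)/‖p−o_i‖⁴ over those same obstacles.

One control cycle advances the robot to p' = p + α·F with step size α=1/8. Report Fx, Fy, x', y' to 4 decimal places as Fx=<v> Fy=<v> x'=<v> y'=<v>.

Fx=-5.1953 Fy=4.1302 x'=7.3506 y'=-3.4837

F_att = 1/2·(g−p) = 1/2·(-10,8) = (-5.0000,4.0000)
o1: d²=265 > ρ²=40 → inactive
o2: d²=482 > ρ²=40 → inactive
o3: d²=13 ≤ ρ²=40; F_rep = 11·(-3,2)/13² = (-0.1953,0.1302)
o4: d²=137 > ρ²=40 → inactive
F = F_att + ΣF_rep = (-5.1953,4.1302)
p' = p + 1/8·F = (7.3506,-3.4837)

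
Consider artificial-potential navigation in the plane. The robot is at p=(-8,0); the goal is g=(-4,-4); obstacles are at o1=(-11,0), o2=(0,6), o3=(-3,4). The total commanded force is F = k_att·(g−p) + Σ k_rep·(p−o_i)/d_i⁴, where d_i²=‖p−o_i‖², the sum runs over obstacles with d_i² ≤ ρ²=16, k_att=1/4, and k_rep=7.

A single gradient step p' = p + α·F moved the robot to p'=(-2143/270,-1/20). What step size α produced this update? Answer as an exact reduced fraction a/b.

α = 1/20

F_att = 1/4·(g−p) = 1/4·(4,-4) = (1.0000,-1.0000)
o1: d²=9 ≤ ρ²=16; F_rep = 7·(3,0)/9² = (0.2593,0.0000)
o2: d²=100 > ρ²=16 → inactive
o3: d²=41 > ρ²=16 → inactive
F = F_att + ΣF_rep = (1.2593,-1.0000)
Δp = p'−p = (0.0630,-0.0500); α = Δx/Fx = (17/270) / (34/27) = 1/20
check: Δy/Fy = (-1/20) / (-1) = 1/20 ✓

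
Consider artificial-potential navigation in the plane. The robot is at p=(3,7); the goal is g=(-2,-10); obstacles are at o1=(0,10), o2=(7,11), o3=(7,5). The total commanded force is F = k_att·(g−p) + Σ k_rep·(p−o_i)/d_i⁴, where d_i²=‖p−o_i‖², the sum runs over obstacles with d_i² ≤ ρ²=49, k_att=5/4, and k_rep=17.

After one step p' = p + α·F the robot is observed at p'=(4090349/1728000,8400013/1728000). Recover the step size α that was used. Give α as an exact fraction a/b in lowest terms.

F_att = 5/4·(g−p) = 5/4·(-5,-17) = (-6.2500,-21.2500)
o1: d²=18 ≤ ρ²=49; F_rep = 17·(3,-3)/18² = (0.1574,-0.1574)
o2: d²=32 ≤ ρ²=49; F_rep = 17·(-4,-4)/32² = (-0.0664,-0.0664)
o3: d²=20 ≤ ρ²=49; F_rep = 17·(-4,2)/20² = (-0.1700,0.0850)
F = F_att + ΣF_rep = (-6.3290,-21.3888)
Δp = p'−p = (-0.6329,-2.1389); α = Δx/Fx = (-1093651/1728000) / (-1093651/172800) = 1/10
check: Δy/Fy = (-3695987/1728000) / (-3695987/172800) = 1/10 ✓

α = 1/10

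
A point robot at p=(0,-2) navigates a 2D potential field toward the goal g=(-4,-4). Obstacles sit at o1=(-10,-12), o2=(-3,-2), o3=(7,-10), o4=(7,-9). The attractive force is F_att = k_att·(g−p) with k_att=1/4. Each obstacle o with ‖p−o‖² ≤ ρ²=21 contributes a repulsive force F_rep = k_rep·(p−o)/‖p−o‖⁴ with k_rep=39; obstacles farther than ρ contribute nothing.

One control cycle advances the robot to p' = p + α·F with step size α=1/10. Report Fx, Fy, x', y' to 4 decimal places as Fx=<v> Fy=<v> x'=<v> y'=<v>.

Fx=0.4444 Fy=-0.5000 x'=0.0444 y'=-2.0500

F_att = 1/4·(g−p) = 1/4·(-4,-2) = (-1.0000,-0.5000)
o1: d²=200 > ρ²=21 → inactive
o2: d²=9 ≤ ρ²=21; F_rep = 39·(3,0)/9² = (1.4444,0.0000)
o3: d²=113 > ρ²=21 → inactive
o4: d²=98 > ρ²=21 → inactive
F = F_att + ΣF_rep = (0.4444,-0.5000)
p' = p + 1/10·F = (0.0444,-2.0500)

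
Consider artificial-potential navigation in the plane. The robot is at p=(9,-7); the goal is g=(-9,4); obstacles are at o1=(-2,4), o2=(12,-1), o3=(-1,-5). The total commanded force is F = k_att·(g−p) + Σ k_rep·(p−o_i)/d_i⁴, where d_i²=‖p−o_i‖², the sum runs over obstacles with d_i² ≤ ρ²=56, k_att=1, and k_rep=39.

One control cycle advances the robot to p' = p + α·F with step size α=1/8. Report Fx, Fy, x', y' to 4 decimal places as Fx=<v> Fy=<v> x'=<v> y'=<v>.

F_att = 1·(g−p) = 1·(-18,11) = (-18.0000,11.0000)
o1: d²=242 > ρ²=56 → inactive
o2: d²=45 ≤ ρ²=56; F_rep = 39·(-3,-6)/45² = (-0.0578,-0.1156)
o3: d²=104 > ρ²=56 → inactive
F = F_att + ΣF_rep = (-18.0578,10.8844)
p' = p + 1/8·F = (6.7428,-5.6394)

Fx=-18.0578 Fy=10.8844 x'=6.7428 y'=-5.6394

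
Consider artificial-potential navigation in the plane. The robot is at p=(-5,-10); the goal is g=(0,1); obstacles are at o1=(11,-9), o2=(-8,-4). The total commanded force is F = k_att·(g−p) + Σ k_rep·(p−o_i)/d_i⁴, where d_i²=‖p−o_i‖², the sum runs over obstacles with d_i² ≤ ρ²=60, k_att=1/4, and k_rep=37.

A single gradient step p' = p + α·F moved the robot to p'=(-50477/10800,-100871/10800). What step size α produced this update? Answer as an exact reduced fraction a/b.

α = 1/4

F_att = 1/4·(g−p) = 1/4·(5,11) = (1.2500,2.7500)
o1: d²=257 > ρ²=60 → inactive
o2: d²=45 ≤ ρ²=60; F_rep = 37·(3,-6)/45² = (0.0548,-0.1096)
F = F_att + ΣF_rep = (1.3048,2.6404)
Δp = p'−p = (0.3262,0.6601); α = Δx/Fx = (3523/10800) / (3523/2700) = 1/4
check: Δy/Fy = (7129/10800) / (7129/2700) = 1/4 ✓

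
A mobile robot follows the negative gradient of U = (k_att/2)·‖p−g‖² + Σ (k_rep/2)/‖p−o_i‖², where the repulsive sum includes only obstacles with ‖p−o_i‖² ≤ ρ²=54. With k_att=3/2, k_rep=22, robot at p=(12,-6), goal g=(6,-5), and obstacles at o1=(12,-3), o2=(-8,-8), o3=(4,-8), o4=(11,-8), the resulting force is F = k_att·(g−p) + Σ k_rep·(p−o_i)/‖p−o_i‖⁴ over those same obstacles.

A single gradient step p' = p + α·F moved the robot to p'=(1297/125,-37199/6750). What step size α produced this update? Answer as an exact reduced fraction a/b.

α = 1/5

F_att = 3/2·(g−p) = 3/2·(-6,1) = (-9.0000,1.5000)
o1: d²=9 ≤ ρ²=54; F_rep = 22·(0,-3)/9² = (0.0000,-0.8148)
o2: d²=404 > ρ²=54 → inactive
o3: d²=68 > ρ²=54 → inactive
o4: d²=5 ≤ ρ²=54; F_rep = 22·(1,2)/5² = (0.8800,1.7600)
F = F_att + ΣF_rep = (-8.1200,2.4452)
Δp = p'−p = (-1.6240,0.4890); α = Δx/Fx = (-203/125) / (-203/25) = 1/5
check: Δy/Fy = (3301/6750) / (3301/1350) = 1/5 ✓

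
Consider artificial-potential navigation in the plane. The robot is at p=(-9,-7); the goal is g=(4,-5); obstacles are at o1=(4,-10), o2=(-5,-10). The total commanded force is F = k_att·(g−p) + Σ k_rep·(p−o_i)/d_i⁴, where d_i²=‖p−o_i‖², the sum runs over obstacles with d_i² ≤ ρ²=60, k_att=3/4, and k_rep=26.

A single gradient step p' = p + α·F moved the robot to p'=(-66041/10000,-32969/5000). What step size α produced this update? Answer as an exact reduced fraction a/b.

α = 1/4

F_att = 3/4·(g−p) = 3/4·(13,2) = (9.7500,1.5000)
o1: d²=178 > ρ²=60 → inactive
o2: d²=25 ≤ ρ²=60; F_rep = 26·(-4,3)/25² = (-0.1664,0.1248)
F = F_att + ΣF_rep = (9.5836,1.6248)
Δp = p'−p = (2.3959,0.4062); α = Δx/Fx = (23959/10000) / (23959/2500) = 1/4
check: Δy/Fy = (2031/5000) / (2031/1250) = 1/4 ✓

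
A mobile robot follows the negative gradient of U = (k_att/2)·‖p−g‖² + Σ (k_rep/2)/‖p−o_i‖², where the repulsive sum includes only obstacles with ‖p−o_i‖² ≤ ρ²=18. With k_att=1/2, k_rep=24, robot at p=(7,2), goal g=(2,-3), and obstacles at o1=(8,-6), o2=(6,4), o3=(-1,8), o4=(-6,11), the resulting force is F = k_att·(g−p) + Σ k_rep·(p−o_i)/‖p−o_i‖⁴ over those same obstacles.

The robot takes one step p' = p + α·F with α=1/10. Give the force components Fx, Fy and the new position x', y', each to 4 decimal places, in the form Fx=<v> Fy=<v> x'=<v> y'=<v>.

Fx=-1.5400 Fy=-4.4200 x'=6.8460 y'=1.5580

F_att = 1/2·(g−p) = 1/2·(-5,-5) = (-2.5000,-2.5000)
o1: d²=65 > ρ²=18 → inactive
o2: d²=5 ≤ ρ²=18; F_rep = 24·(1,-2)/5² = (0.9600,-1.9200)
o3: d²=100 > ρ²=18 → inactive
o4: d²=250 > ρ²=18 → inactive
F = F_att + ΣF_rep = (-1.5400,-4.4200)
p' = p + 1/10·F = (6.8460,1.5580)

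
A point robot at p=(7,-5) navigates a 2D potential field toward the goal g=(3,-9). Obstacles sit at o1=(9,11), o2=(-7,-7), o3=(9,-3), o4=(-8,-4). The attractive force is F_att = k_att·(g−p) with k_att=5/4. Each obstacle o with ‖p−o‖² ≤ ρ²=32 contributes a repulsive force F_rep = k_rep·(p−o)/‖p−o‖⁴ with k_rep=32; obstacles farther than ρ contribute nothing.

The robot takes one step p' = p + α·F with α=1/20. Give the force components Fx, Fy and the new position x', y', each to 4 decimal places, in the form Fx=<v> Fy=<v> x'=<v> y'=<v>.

F_att = 5/4·(g−p) = 5/4·(-4,-4) = (-5.0000,-5.0000)
o1: d²=260 > ρ²=32 → inactive
o2: d²=200 > ρ²=32 → inactive
o3: d²=8 ≤ ρ²=32; F_rep = 32·(-2,-2)/8² = (-1.0000,-1.0000)
o4: d²=226 > ρ²=32 → inactive
F = F_att + ΣF_rep = (-6.0000,-6.0000)
p' = p + 1/20·F = (6.7000,-5.3000)

Fx=-6.0000 Fy=-6.0000 x'=6.7000 y'=-5.3000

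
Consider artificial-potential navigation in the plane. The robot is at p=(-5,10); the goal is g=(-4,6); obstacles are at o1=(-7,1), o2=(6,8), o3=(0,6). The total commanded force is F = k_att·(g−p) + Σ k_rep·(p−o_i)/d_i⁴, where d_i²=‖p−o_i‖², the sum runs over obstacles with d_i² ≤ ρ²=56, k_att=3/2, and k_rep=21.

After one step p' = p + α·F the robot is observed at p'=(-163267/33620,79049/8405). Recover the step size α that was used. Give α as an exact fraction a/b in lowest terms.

α = 1/10

F_att = 3/2·(g−p) = 3/2·(1,-4) = (1.5000,-6.0000)
o1: d²=85 > ρ²=56 → inactive
o2: d²=125 > ρ²=56 → inactive
o3: d²=41 ≤ ρ²=56; F_rep = 21·(-5,4)/41² = (-0.0625,0.0500)
F = F_att + ΣF_rep = (1.4375,-5.9500)
Δp = p'−p = (0.1438,-0.5950); α = Δx/Fx = (4833/33620) / (4833/3362) = 1/10
check: Δy/Fy = (-5001/8405) / (-10002/1681) = 1/10 ✓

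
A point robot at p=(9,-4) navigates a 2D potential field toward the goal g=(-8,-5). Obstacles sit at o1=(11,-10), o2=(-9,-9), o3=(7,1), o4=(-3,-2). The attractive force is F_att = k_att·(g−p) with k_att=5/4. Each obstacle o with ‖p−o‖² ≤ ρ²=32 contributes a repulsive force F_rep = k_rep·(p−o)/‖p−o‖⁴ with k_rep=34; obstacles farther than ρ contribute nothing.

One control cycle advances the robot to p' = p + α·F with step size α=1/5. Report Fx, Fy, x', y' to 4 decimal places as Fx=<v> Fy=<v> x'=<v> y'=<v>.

Fx=-21.1691 Fy=-1.4521 x'=4.7662 y'=-4.2904

F_att = 5/4·(g−p) = 5/4·(-17,-1) = (-21.2500,-1.2500)
o1: d²=40 > ρ²=32 → inactive
o2: d²=349 > ρ²=32 → inactive
o3: d²=29 ≤ ρ²=32; F_rep = 34·(2,-5)/29² = (0.0809,-0.2021)
o4: d²=148 > ρ²=32 → inactive
F = F_att + ΣF_rep = (-21.1691,-1.4521)
p' = p + 1/5·F = (4.7662,-4.2904)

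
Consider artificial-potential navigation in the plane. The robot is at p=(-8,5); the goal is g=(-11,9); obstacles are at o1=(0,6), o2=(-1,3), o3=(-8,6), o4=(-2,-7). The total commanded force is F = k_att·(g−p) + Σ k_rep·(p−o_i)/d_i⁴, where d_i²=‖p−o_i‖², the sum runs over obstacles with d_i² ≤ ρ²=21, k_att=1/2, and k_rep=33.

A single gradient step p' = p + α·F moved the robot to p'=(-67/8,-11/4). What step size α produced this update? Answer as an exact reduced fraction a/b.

F_att = 1/2·(g−p) = 1/2·(-3,4) = (-1.5000,2.0000)
o1: d²=65 > ρ²=21 → inactive
o2: d²=53 > ρ²=21 → inactive
o3: d²=1 ≤ ρ²=21; F_rep = 33·(0,-1)/1² = (0.0000,-33.0000)
o4: d²=180 > ρ²=21 → inactive
F = F_att + ΣF_rep = (-1.5000,-31.0000)
Δp = p'−p = (-0.3750,-7.7500); α = Δx/Fx = (-3/8) / (-3/2) = 1/4
check: Δy/Fy = (-31/4) / (-31) = 1/4 ✓

α = 1/4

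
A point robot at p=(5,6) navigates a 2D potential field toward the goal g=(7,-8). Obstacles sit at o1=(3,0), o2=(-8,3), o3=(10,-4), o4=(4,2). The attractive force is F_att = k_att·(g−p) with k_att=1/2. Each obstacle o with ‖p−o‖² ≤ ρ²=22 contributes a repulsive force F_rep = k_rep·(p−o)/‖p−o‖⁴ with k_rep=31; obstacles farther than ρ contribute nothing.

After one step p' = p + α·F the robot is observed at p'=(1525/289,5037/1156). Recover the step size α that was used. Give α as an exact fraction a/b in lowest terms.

α = 1/4

F_att = 1/2·(g−p) = 1/2·(2,-14) = (1.0000,-7.0000)
o1: d²=40 > ρ²=22 → inactive
o2: d²=178 > ρ²=22 → inactive
o3: d²=125 > ρ²=22 → inactive
o4: d²=17 ≤ ρ²=22; F_rep = 31·(1,4)/17² = (0.1073,0.4291)
F = F_att + ΣF_rep = (1.1073,-6.5709)
Δp = p'−p = (0.2768,-1.6427); α = Δx/Fx = (80/289) / (320/289) = 1/4
check: Δy/Fy = (-1899/1156) / (-1899/289) = 1/4 ✓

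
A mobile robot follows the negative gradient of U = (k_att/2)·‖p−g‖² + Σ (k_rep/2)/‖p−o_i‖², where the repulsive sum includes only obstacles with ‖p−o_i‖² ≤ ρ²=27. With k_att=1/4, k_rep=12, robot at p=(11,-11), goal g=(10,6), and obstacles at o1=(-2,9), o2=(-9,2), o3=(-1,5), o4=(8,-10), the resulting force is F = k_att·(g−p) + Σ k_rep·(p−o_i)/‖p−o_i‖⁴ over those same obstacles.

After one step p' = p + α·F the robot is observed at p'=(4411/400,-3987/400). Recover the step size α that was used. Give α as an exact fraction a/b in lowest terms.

F_att = 1/4·(g−p) = 1/4·(-1,17) = (-0.2500,4.2500)
o1: d²=569 > ρ²=27 → inactive
o2: d²=569 > ρ²=27 → inactive
o3: d²=400 > ρ²=27 → inactive
o4: d²=10 ≤ ρ²=27; F_rep = 12·(3,-1)/10² = (0.3600,-0.1200)
F = F_att + ΣF_rep = (0.1100,4.1300)
Δp = p'−p = (0.0275,1.0325); α = Δx/Fx = (11/400) / (11/100) = 1/4
check: Δy/Fy = (413/400) / (413/100) = 1/4 ✓

α = 1/4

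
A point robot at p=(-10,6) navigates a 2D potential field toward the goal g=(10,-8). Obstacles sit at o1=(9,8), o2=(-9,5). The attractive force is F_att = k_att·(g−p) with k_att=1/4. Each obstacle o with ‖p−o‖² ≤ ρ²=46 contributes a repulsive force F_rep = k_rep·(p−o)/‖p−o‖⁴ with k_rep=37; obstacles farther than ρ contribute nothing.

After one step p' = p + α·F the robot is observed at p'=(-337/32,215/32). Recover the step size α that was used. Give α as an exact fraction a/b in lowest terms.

F_att = 1/4·(g−p) = 1/4·(20,-14) = (5.0000,-3.5000)
o1: d²=365 > ρ²=46 → inactive
o2: d²=2 ≤ ρ²=46; F_rep = 37·(-1,1)/2² = (-9.2500,9.2500)
F = F_att + ΣF_rep = (-4.2500,5.7500)
Δp = p'−p = (-0.5312,0.7188); α = Δx/Fx = (-17/32) / (-17/4) = 1/8
check: Δy/Fy = (23/32) / (23/4) = 1/8 ✓

α = 1/8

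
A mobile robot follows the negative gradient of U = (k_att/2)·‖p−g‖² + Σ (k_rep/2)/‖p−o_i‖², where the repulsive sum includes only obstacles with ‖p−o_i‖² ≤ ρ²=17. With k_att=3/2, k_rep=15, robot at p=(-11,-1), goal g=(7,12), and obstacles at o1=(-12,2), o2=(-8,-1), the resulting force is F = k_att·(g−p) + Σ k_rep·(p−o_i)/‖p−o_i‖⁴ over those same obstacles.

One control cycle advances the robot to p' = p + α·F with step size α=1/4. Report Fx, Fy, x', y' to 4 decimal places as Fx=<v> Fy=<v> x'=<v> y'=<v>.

Fx=26.5944 Fy=19.0500 x'=-4.3514 y'=3.7625

F_att = 3/2·(g−p) = 3/2·(18,13) = (27.0000,19.5000)
o1: d²=10 ≤ ρ²=17; F_rep = 15·(1,-3)/10² = (0.1500,-0.4500)
o2: d²=9 ≤ ρ²=17; F_rep = 15·(-3,0)/9² = (-0.5556,0.0000)
F = F_att + ΣF_rep = (26.5944,19.0500)
p' = p + 1/4·F = (-4.3514,3.7625)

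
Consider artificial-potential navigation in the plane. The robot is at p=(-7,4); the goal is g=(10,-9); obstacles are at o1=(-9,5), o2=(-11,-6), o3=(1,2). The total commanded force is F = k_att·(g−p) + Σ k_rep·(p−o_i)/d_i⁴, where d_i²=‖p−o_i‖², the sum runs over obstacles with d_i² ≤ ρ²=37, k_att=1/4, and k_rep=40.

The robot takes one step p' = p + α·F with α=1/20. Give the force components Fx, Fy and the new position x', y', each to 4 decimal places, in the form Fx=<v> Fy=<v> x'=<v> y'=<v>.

F_att = 1/4·(g−p) = 1/4·(17,-13) = (4.2500,-3.2500)
o1: d²=5 ≤ ρ²=37; F_rep = 40·(2,-1)/5² = (3.2000,-1.6000)
o2: d²=116 > ρ²=37 → inactive
o3: d²=68 > ρ²=37 → inactive
F = F_att + ΣF_rep = (7.4500,-4.8500)
p' = p + 1/20·F = (-6.6275,3.7575)

Fx=7.4500 Fy=-4.8500 x'=-6.6275 y'=3.7575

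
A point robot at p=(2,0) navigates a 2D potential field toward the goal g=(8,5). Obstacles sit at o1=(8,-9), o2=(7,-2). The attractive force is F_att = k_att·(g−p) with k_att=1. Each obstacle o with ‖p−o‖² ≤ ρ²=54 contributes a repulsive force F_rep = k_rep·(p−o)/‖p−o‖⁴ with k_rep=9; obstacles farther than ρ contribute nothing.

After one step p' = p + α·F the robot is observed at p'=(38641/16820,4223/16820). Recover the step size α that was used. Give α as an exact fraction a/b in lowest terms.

F_att = 1·(g−p) = 1·(6,5) = (6.0000,5.0000)
o1: d²=117 > ρ²=54 → inactive
o2: d²=29 ≤ ρ²=54; F_rep = 9·(-5,2)/29² = (-0.0535,0.0214)
F = F_att + ΣF_rep = (5.9465,5.0214)
Δp = p'−p = (0.2973,0.2511); α = Δx/Fx = (5001/16820) / (5001/841) = 1/20
check: Δy/Fy = (4223/16820) / (4223/841) = 1/20 ✓

α = 1/20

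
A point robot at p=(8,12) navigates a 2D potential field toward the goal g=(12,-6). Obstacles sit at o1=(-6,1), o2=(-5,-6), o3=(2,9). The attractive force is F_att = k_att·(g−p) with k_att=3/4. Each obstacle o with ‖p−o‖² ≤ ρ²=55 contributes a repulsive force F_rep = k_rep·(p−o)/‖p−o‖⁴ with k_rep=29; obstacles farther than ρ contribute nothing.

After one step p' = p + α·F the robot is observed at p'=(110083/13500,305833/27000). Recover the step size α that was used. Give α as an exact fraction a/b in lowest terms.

α = 1/20

F_att = 3/4·(g−p) = 3/4·(4,-18) = (3.0000,-13.5000)
o1: d²=317 > ρ²=55 → inactive
o2: d²=493 > ρ²=55 → inactive
o3: d²=45 ≤ ρ²=55; F_rep = 29·(6,3)/45² = (0.0859,0.0430)
F = F_att + ΣF_rep = (3.0859,-13.4570)
Δp = p'−p = (0.1543,-0.6729); α = Δx/Fx = (2083/13500) / (2083/675) = 1/20
check: Δy/Fy = (-18167/27000) / (-18167/1350) = 1/20 ✓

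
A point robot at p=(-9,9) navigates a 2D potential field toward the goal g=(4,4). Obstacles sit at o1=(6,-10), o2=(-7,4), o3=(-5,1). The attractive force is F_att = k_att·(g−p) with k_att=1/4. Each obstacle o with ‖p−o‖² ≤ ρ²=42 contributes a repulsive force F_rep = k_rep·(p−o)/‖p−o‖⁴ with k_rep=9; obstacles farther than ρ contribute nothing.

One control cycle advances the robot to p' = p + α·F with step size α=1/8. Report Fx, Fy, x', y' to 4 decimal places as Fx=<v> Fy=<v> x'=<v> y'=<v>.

Fx=3.2286 Fy=-1.1965 x'=-8.5964 y'=8.8504

F_att = 1/4·(g−p) = 1/4·(13,-5) = (3.2500,-1.2500)
o1: d²=586 > ρ²=42 → inactive
o2: d²=29 ≤ ρ²=42; F_rep = 9·(-2,5)/29² = (-0.0214,0.0535)
o3: d²=80 > ρ²=42 → inactive
F = F_att + ΣF_rep = (3.2286,-1.1965)
p' = p + 1/8·F = (-8.5964,8.8504)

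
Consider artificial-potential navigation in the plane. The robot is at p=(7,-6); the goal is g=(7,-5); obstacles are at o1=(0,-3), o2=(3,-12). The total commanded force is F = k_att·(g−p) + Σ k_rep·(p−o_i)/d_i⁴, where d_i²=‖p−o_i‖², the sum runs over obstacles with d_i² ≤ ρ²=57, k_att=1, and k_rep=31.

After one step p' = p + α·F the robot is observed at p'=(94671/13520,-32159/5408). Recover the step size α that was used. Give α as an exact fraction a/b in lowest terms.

α = 1/20

F_att = 1·(g−p) = 1·(0,1) = (0.0000,1.0000)
o1: d²=58 > ρ²=57 → inactive
o2: d²=52 ≤ ρ²=57; F_rep = 31·(4,6)/52² = (0.0459,0.0688)
F = F_att + ΣF_rep = (0.0459,1.0688)
Δp = p'−p = (0.0023,0.0534); α = Δx/Fx = (31/13520) / (31/676) = 1/20
check: Δy/Fy = (289/5408) / (1445/1352) = 1/20 ✓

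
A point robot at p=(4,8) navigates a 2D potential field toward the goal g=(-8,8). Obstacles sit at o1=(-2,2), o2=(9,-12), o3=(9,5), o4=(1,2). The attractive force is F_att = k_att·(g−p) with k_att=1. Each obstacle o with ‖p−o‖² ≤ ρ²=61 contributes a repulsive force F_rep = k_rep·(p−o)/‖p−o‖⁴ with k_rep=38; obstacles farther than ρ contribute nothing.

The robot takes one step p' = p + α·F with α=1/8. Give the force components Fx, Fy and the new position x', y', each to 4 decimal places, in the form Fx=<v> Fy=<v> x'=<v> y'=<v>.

F_att = 1·(g−p) = 1·(-12,0) = (-12.0000,0.0000)
o1: d²=72 > ρ²=61 → inactive
o2: d²=425 > ρ²=61 → inactive
o3: d²=34 ≤ ρ²=61; F_rep = 38·(-5,3)/34² = (-0.1644,0.0986)
o4: d²=45 ≤ ρ²=61; F_rep = 38·(3,6)/45² = (0.0563,0.1126)
F = F_att + ΣF_rep = (-12.1081,0.2112)
p' = p + 1/8·F = (2.4865,8.0264)

Fx=-12.1081 Fy=0.2112 x'=2.4865 y'=8.0264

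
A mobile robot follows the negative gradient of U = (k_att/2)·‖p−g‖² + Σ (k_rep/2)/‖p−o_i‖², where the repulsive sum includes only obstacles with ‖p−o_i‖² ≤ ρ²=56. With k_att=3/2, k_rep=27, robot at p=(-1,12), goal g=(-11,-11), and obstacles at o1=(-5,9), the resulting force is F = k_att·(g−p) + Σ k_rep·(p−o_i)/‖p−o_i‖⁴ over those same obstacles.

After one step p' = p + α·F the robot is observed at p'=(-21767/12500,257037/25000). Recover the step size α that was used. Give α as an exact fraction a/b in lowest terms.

F_att = 3/2·(g−p) = 3/2·(-10,-23) = (-15.0000,-34.5000)
o1: d²=25 ≤ ρ²=56; F_rep = 27·(4,3)/25² = (0.1728,0.1296)
F = F_att + ΣF_rep = (-14.8272,-34.3704)
Δp = p'−p = (-0.7414,-1.7185); α = Δx/Fx = (-9267/12500) / (-9267/625) = 1/20
check: Δy/Fy = (-42963/25000) / (-42963/1250) = 1/20 ✓

α = 1/20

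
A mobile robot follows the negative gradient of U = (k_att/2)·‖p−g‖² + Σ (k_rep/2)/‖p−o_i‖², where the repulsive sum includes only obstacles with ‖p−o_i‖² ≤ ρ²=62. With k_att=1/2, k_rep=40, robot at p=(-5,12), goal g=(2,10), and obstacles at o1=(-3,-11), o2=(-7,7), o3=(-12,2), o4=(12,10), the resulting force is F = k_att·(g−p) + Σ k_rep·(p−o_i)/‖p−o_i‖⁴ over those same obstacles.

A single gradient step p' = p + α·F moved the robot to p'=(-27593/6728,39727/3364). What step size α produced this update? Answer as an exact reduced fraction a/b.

α = 1/4

F_att = 1/2·(g−p) = 1/2·(7,-2) = (3.5000,-1.0000)
o1: d²=533 > ρ²=62 → inactive
o2: d²=29 ≤ ρ²=62; F_rep = 40·(2,5)/29² = (0.0951,0.2378)
o3: d²=149 > ρ²=62 → inactive
o4: d²=293 > ρ²=62 → inactive
F = F_att + ΣF_rep = (3.5951,-0.7622)
Δp = p'−p = (0.8988,-0.1905); α = Δx/Fx = (6047/6728) / (6047/1682) = 1/4
check: Δy/Fy = (-641/3364) / (-641/841) = 1/4 ✓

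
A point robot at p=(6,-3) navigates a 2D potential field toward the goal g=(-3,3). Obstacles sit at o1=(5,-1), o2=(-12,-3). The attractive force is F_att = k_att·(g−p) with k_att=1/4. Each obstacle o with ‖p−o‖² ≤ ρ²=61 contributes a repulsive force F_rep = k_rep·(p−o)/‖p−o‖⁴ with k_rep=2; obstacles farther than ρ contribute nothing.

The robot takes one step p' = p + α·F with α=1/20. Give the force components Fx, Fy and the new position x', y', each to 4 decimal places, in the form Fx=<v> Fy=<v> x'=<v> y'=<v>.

Fx=-2.1700 Fy=1.3400 x'=5.8915 y'=-2.9330

F_att = 1/4·(g−p) = 1/4·(-9,6) = (-2.2500,1.5000)
o1: d²=5 ≤ ρ²=61; F_rep = 2·(1,-2)/5² = (0.0800,-0.1600)
o2: d²=324 > ρ²=61 → inactive
F = F_att + ΣF_rep = (-2.1700,1.3400)
p' = p + 1/20·F = (5.8915,-2.9330)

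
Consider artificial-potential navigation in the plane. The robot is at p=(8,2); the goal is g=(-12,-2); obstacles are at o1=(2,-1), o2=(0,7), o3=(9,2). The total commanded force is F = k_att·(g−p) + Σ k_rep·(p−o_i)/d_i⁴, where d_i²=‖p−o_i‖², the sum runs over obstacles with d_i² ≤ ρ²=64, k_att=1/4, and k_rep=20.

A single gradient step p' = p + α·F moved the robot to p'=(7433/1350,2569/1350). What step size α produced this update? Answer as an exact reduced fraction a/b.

α = 1/10

F_att = 1/4·(g−p) = 1/4·(-20,-4) = (-5.0000,-1.0000)
o1: d²=45 ≤ ρ²=64; F_rep = 20·(6,3)/45² = (0.0593,0.0296)
o2: d²=89 > ρ²=64 → inactive
o3: d²=1 ≤ ρ²=64; F_rep = 20·(-1,0)/1² = (-20.0000,0.0000)
F = F_att + ΣF_rep = (-24.9407,-0.9704)
Δp = p'−p = (-2.4941,-0.0970); α = Δx/Fx = (-3367/1350) / (-3367/135) = 1/10
check: Δy/Fy = (-131/1350) / (-131/135) = 1/10 ✓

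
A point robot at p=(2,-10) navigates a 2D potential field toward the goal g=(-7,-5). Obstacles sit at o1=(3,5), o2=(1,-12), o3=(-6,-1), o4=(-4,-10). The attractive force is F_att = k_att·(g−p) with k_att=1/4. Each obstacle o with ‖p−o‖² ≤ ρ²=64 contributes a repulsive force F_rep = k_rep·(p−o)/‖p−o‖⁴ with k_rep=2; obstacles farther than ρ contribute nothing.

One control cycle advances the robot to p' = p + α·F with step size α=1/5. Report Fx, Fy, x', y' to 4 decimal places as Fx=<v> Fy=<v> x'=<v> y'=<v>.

Fx=-2.1607 Fy=1.4100 x'=1.5679 y'=-9.7180

F_att = 1/4·(g−p) = 1/4·(-9,5) = (-2.2500,1.2500)
o1: d²=226 > ρ²=64 → inactive
o2: d²=5 ≤ ρ²=64; F_rep = 2·(1,2)/5² = (0.0800,0.1600)
o3: d²=145 > ρ²=64 → inactive
o4: d²=36 ≤ ρ²=64; F_rep = 2·(6,0)/36² = (0.0093,0.0000)
F = F_att + ΣF_rep = (-2.1607,1.4100)
p' = p + 1/5·F = (1.5679,-9.7180)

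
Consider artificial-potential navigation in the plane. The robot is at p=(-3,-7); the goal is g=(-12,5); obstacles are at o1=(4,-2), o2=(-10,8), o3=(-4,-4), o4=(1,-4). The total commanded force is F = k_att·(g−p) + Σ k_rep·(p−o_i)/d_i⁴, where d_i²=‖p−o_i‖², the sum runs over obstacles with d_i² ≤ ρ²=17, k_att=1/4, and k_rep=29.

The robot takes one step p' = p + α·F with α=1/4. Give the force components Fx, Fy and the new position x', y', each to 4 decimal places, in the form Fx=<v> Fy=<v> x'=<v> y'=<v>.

Fx=-1.9600 Fy=2.1300 x'=-3.4900 y'=-6.4675

F_att = 1/4·(g−p) = 1/4·(-9,12) = (-2.2500,3.0000)
o1: d²=74 > ρ²=17 → inactive
o2: d²=274 > ρ²=17 → inactive
o3: d²=10 ≤ ρ²=17; F_rep = 29·(1,-3)/10² = (0.2900,-0.8700)
o4: d²=25 > ρ²=17 → inactive
F = F_att + ΣF_rep = (-1.9600,2.1300)
p' = p + 1/4·F = (-3.4900,-6.4675)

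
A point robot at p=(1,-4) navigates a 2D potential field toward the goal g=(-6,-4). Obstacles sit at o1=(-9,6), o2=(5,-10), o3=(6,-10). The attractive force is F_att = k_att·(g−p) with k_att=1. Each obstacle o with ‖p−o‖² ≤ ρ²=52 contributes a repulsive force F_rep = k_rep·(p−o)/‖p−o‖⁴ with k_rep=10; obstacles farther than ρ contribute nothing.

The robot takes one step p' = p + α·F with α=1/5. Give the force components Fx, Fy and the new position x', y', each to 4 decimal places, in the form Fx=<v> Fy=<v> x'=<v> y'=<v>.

F_att = 1·(g−p) = 1·(-7,0) = (-7.0000,0.0000)
o1: d²=200 > ρ²=52 → inactive
o2: d²=52 ≤ ρ²=52; F_rep = 10·(-4,6)/52² = (-0.0148,0.0222)
o3: d²=61 > ρ²=52 → inactive
F = F_att + ΣF_rep = (-7.0148,0.0222)
p' = p + 1/5·F = (-0.4030,-3.9956)

Fx=-7.0148 Fy=0.0222 x'=-0.4030 y'=-3.9956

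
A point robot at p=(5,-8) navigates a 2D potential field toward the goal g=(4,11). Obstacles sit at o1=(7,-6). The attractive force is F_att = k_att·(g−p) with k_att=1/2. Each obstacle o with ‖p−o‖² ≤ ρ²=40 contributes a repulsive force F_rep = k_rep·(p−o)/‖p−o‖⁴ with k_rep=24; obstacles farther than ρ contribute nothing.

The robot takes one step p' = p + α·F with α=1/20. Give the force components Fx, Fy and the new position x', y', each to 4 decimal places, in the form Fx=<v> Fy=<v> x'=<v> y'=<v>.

Fx=-1.2500 Fy=8.7500 x'=4.9375 y'=-7.5625

F_att = 1/2·(g−p) = 1/2·(-1,19) = (-0.5000,9.5000)
o1: d²=8 ≤ ρ²=40; F_rep = 24·(-2,-2)/8² = (-0.7500,-0.7500)
F = F_att + ΣF_rep = (-1.2500,8.7500)
p' = p + 1/20·F = (4.9375,-7.5625)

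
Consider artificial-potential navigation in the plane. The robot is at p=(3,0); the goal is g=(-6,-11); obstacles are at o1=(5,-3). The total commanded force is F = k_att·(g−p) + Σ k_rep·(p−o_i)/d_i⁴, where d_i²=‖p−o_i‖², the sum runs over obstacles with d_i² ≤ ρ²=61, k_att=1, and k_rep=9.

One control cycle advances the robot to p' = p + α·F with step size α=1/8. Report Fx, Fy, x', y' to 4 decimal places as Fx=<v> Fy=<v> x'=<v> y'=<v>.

F_att = 1·(g−p) = 1·(-9,-11) = (-9.0000,-11.0000)
o1: d²=13 ≤ ρ²=61; F_rep = 9·(-2,3)/13² = (-0.1065,0.1598)
F = F_att + ΣF_rep = (-9.1065,-10.8402)
p' = p + 1/8·F = (1.8617,-1.3550)

Fx=-9.1065 Fy=-10.8402 x'=1.8617 y'=-1.3550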